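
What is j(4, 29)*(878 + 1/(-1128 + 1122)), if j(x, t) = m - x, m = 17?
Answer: 68471/6 ≈ 11412.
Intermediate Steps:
j(x, t) = 17 - x
j(4, 29)*(878 + 1/(-1128 + 1122)) = (17 - 1*4)*(878 + 1/(-1128 + 1122)) = (17 - 4)*(878 + 1/(-6)) = 13*(878 - ⅙) = 13*(5267/6) = 68471/6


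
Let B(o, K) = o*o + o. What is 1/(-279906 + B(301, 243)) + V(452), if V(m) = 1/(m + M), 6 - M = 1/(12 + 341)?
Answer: 66556739/30556843692 ≈ 0.0021781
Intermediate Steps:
B(o, K) = o + o² (B(o, K) = o² + o = o + o²)
M = 2117/353 (M = 6 - 1/(12 + 341) = 6 - 1/353 = 2117/353 ≈ 5.9972)
V(m) = 1/(2117/353 + m) (V(m) = 1/(m + 2117/353) = 1/(2117/353 + m))
1/(-279906 + B(301, 243)) + V(452) = 1/(-279906 + 301*(1 + 301)) + 353/(2117 + 353*452) = 1/(-279906 + 301*302) + 353/(2117 + 159556) = 1/(-279906 + 90902) + 353/161673 = 1/(-189004) + 353*(1/161673) = -1/189004 + 353/161673 = 66556739/30556843692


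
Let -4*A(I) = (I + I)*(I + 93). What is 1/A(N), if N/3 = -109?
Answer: -1/38259 ≈ -2.6138e-5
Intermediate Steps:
N = -327 (N = 3*(-109) = -327)
A(I) = -I*(93 + I)/2 (A(I) = -(I + I)*(I + 93)/4 = -2*I*(93 + I)/4 = -I*(93 + I)/2)
1/A(N) = 1/(-½*(-327)*(93 - 327)) = 1/(-½*(-327)*(-234)) = 1/(-38259) = -1/38259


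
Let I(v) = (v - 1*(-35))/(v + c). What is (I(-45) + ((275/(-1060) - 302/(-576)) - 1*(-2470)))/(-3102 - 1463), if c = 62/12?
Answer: -9012679237/16653558240 ≈ -0.54119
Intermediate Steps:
c = 31/6 (c = 62*(1/12) = 31/6 ≈ 5.1667)
I(v) = (35 + v)/(31/6 + v) (I(v) = (v - 1*(-35))/(v + 31/6) = (v + 35)/(31/6 + v) = (35 + v)/(31/6 + v))
(I(-45) + ((275/(-1060) - 302/(-576)) - 1*(-2470)))/(-3102 - 1463) = (6*(35 - 45)/(31 + 6*(-45)) + ((275/(-1060) - 302/(-576)) - 1*(-2470)))/(-3102 - 1463) = (6*(-10)/(31 - 270) + ((275*(-1/1060) - 302*(-1/576)) + 2470))/(-4565) = (6*(-10)/(-239) + ((-55/212 + 151/288) + 2470))*(-1/4565) = (6*(-1/239)*(-10) + (4043/15264 + 2470))*(-1/4565) = (60/239 + 37706123/15264)*(-1/4565) = (9012679237/3648096)*(-1/4565) = -9012679237/16653558240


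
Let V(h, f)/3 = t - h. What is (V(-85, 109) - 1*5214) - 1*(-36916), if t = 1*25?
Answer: 32032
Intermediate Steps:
t = 25
V(h, f) = 75 - 3*h (V(h, f) = 3*(25 - h) = 75 - 3*h)
(V(-85, 109) - 1*5214) - 1*(-36916) = ((75 - 3*(-85)) - 1*5214) - 1*(-36916) = ((75 + 255) - 5214) + 36916 = (330 - 5214) + 36916 = -4884 + 36916 = 32032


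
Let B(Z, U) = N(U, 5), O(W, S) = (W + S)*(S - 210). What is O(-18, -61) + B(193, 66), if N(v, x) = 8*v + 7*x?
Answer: 21972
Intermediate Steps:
O(W, S) = (-210 + S)*(S + W) (O(W, S) = (S + W)*(-210 + S) = (-210 + S)*(S + W))
N(v, x) = 7*x + 8*v
B(Z, U) = 35 + 8*U (B(Z, U) = 7*5 + 8*U = 35 + 8*U)
O(-18, -61) + B(193, 66) = ((-61)**2 - 210*(-61) - 210*(-18) - 61*(-18)) + (35 + 8*66) = (3721 + 12810 + 3780 + 1098) + (35 + 528) = 21409 + 563 = 21972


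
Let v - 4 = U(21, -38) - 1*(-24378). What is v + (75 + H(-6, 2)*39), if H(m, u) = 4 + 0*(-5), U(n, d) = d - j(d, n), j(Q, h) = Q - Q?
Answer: 24575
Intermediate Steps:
j(Q, h) = 0
U(n, d) = d (U(n, d) = d - 1*0 = d + 0 = d)
H(m, u) = 4 (H(m, u) = 4 + 0 = 4)
v = 24344 (v = 4 + (-38 - 1*(-24378)) = 4 + (-38 + 24378) = 4 + 24340 = 24344)
v + (75 + H(-6, 2)*39) = 24344 + (75 + 4*39) = 24344 + (75 + 156) = 24344 + 231 = 24575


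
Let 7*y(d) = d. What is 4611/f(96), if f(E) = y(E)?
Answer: 10759/32 ≈ 336.22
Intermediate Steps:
y(d) = d/7
f(E) = E/7
4611/f(96) = 4611/(((⅐)*96)) = 4611/(96/7) = 4611*(7/96) = 10759/32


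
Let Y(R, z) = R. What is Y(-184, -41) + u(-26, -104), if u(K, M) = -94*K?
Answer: 2260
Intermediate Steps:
Y(-184, -41) + u(-26, -104) = -184 - 94*(-26) = -184 + 2444 = 2260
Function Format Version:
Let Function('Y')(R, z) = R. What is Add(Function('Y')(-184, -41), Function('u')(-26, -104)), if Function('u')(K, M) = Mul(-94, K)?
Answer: 2260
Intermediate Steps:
Add(Function('Y')(-184, -41), Function('u')(-26, -104)) = Add(-184, Mul(-94, -26)) = Add(-184, 2444) = 2260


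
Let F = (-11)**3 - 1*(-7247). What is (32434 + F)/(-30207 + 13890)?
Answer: -38350/16317 ≈ -2.3503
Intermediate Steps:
F = 5916 (F = -1331 + 7247 = 5916)
(32434 + F)/(-30207 + 13890) = (32434 + 5916)/(-30207 + 13890) = 38350/(-16317) = 38350*(-1/16317) = -38350/16317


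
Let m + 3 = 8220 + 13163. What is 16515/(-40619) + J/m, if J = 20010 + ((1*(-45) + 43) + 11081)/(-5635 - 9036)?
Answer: 6743742515889/12740798441620 ≈ 0.52930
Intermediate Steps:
m = 21380 (m = -3 + (8220 + 13163) = -3 + 21383 = 21380)
J = 293555631/14671 (J = 20010 + ((-45 + 43) + 11081)/(-14671) = 20010 + (-2 + 11081)*(-1/14671) = 20010 + 11079*(-1/14671) = 20010 - 11079/14671 = 293555631/14671 ≈ 20009.)
16515/(-40619) + J/m = 16515/(-40619) + (293555631/14671)/21380 = 16515*(-1/40619) + (293555631/14671)*(1/21380) = -16515/40619 + 293555631/313665980 = 6743742515889/12740798441620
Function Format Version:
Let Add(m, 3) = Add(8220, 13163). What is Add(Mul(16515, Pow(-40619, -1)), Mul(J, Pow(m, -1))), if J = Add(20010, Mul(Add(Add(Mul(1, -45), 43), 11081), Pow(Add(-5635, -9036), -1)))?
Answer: Rational(6743742515889, 12740798441620) ≈ 0.52930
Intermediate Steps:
m = 21380 (m = Add(-3, Add(8220, 13163)) = Add(-3, 21383) = 21380)
J = Rational(293555631, 14671) (J = Add(20010, Mul(Add(Add(-45, 43), 11081), Pow(-14671, -1))) = Add(20010, Mul(Add(-2, 11081), Rational(-1, 14671))) = Add(20010, Mul(11079, Rational(-1, 14671))) = Add(20010, Rational(-11079, 14671)) = Rational(293555631, 14671) ≈ 20009.)
Add(Mul(16515, Pow(-40619, -1)), Mul(J, Pow(m, -1))) = Add(Mul(16515, Pow(-40619, -1)), Mul(Rational(293555631, 14671), Pow(21380, -1))) = Add(Mul(16515, Rational(-1, 40619)), Mul(Rational(293555631, 14671), Rational(1, 21380))) = Add(Rational(-16515, 40619), Rational(293555631, 313665980)) = Rational(6743742515889, 12740798441620)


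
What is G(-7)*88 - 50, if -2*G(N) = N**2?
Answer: -2206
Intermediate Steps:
G(N) = -N**2/2
G(-7)*88 - 50 = -1/2*(-7)**2*88 - 50 = -1/2*49*88 - 50 = -49/2*88 - 50 = -2156 - 50 = -2206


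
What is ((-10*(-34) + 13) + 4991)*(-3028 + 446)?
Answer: -13798208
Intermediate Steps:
((-10*(-34) + 13) + 4991)*(-3028 + 446) = ((340 + 13) + 4991)*(-2582) = (353 + 4991)*(-2582) = 5344*(-2582) = -13798208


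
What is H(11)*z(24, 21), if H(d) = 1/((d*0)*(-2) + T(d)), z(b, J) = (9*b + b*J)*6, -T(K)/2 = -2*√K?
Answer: 1080*√11/11 ≈ 325.63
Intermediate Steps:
T(K) = 4*√K (T(K) = -(-4)*√K = 4*√K)
z(b, J) = 54*b + 6*J*b (z(b, J) = (9*b + J*b)*6 = 54*b + 6*J*b)
H(d) = 1/(4*√d) (H(d) = 1/((d*0)*(-2) + 4*√d) = 1/(0*(-2) + 4*√d) = 1/(0 + 4*√d) = 1/(4*√d))
H(11)*z(24, 21) = (1/(4*√11))*(6*24*(9 + 21)) = ((√11/11)/4)*(6*24*30) = (√11/44)*4320 = 1080*√11/11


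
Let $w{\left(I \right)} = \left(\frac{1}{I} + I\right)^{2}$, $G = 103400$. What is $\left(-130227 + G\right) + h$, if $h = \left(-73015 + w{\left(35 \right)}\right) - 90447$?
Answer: $- \frac{231600949}{1225} \approx -1.8906 \cdot 10^{5}$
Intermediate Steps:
$w{\left(I \right)} = \left(I + \frac{1}{I}\right)^{2}$
$h = - \frac{198737874}{1225}$ ($h = \left(-73015 + \frac{\left(1 + 35^{2}\right)^{2}}{1225}\right) - 90447 = \left(-73015 + \frac{\left(1 + 1225\right)^{2}}{1225}\right) - 90447 = \left(-73015 + \frac{1226^{2}}{1225}\right) - 90447 = \left(-73015 + \frac{1}{1225} \cdot 1503076\right) - 90447 = \left(-73015 + \frac{1503076}{1225}\right) - 90447 = - \frac{87940299}{1225} - 90447 = - \frac{198737874}{1225} \approx -1.6224 \cdot 10^{5}$)
$\left(-130227 + G\right) + h = \left(-130227 + 103400\right) - \frac{198737874}{1225} = -26827 - \frac{198737874}{1225} = - \frac{231600949}{1225}$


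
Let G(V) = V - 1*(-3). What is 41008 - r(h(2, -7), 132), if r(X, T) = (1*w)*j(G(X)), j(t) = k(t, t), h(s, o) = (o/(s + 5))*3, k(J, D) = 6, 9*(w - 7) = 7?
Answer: 122884/3 ≈ 40961.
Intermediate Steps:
w = 70/9 (w = 7 + (⅑)*7 = 7 + 7/9 = 70/9 ≈ 7.7778)
h(s, o) = 3*o/(5 + s) (h(s, o) = (o/(5 + s))*3 = 3*o/(5 + s))
G(V) = 3 + V (G(V) = V + 3 = 3 + V)
j(t) = 6
r(X, T) = 140/3 (r(X, T) = (1*(70/9))*6 = (70/9)*6 = 140/3)
41008 - r(h(2, -7), 132) = 41008 - 1*140/3 = 41008 - 140/3 = 122884/3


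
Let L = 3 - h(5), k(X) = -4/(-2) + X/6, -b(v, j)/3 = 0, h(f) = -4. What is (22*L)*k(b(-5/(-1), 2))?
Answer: 308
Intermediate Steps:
b(v, j) = 0 (b(v, j) = -3*0 = 0)
k(X) = 2 + X/6 (k(X) = -4*(-½) + X*(⅙) = 2 + X/6)
L = 7 (L = 3 - 1*(-4) = 3 + 4 = 7)
(22*L)*k(b(-5/(-1), 2)) = (22*7)*(2 + (⅙)*0) = 154*(2 + 0) = 154*2 = 308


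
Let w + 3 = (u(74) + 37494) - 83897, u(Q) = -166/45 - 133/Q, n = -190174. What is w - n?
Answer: 478729171/3330 ≈ 1.4376e+5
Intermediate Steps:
u(Q) = -166/45 - 133/Q (u(Q) = -166*1/45 - 133/Q = -166/45 - 133/Q)
w = -154550249/3330 (w = -3 + (((-166/45 - 133/74) + 37494) - 83897) = -3 + ((-18269/3330 + 37494) - 83897) = -3 + (124836751/3330 - 83897) = -3 - 154540259/3330 = -154550249/3330 ≈ -46412.)
w - n = -154550249/3330 - 1*(-190174) = -154550249/3330 + 190174 = 478729171/3330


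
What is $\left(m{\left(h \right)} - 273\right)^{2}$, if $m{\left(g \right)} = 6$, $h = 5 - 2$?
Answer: $71289$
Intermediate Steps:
$h = 3$
$\left(m{\left(h \right)} - 273\right)^{2} = \left(6 - 273\right)^{2} = \left(-267\right)^{2} = 71289$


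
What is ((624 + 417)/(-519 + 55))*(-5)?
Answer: 5205/464 ≈ 11.218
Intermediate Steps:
((624 + 417)/(-519 + 55))*(-5) = (1041/(-464))*(-5) = (1041*(-1/464))*(-5) = -1041/464*(-5) = 5205/464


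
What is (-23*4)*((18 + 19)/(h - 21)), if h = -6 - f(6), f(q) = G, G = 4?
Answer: 3404/31 ≈ 109.81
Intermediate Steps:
f(q) = 4
h = -10 (h = -6 - 1*4 = -6 - 4 = -10)
(-23*4)*((18 + 19)/(h - 21)) = (-23*4)*((18 + 19)/(-10 - 21)) = -3404/(-31) = -3404*(-1)/31 = -92*(-37/31) = 3404/31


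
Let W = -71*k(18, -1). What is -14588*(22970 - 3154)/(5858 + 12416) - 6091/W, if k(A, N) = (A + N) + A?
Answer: -359121037973/22705445 ≈ -15817.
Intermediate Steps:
k(A, N) = N + 2*A
W = -2485 (W = -71*(-1 + 2*18) = -71*(-1 + 36) = -71*35 = -2485)
-14588*(22970 - 3154)/(5858 + 12416) - 6091/W = -14588*(22970 - 3154)/(5858 + 12416) - 6091/(-2485) = -14588/(18274/19816) - 6091*(-1/2485) = -14588/(18274*(1/19816)) + 6091/2485 = -14588/9137/9908 + 6091/2485 = -14588*9908/9137 + 6091/2485 = -144537904/9137 + 6091/2485 = -359121037973/22705445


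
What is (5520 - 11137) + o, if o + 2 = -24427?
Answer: -30046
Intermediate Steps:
o = -24429 (o = -2 - 24427 = -24429)
(5520 - 11137) + o = (5520 - 11137) - 24429 = -5617 - 24429 = -30046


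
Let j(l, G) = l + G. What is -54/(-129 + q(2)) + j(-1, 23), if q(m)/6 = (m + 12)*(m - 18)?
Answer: 10820/491 ≈ 22.037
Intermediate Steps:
j(l, G) = G + l
q(m) = 6*(-18 + m)*(12 + m) (q(m) = 6*((m + 12)*(m - 18)) = 6*((12 + m)*(-18 + m)) = 6*((-18 + m)*(12 + m)) = 6*(-18 + m)*(12 + m))
-54/(-129 + q(2)) + j(-1, 23) = -54/(-129 + (-1296 - 36*2 + 6*2²)) + (23 - 1) = -54/(-129 + (-1296 - 72 + 6*4)) + 22 = -54/(-129 + (-1296 - 72 + 24)) + 22 = -54/(-129 - 1344) + 22 = -54/(-1473) + 22 = -54*(-1/1473) + 22 = 18/491 + 22 = 10820/491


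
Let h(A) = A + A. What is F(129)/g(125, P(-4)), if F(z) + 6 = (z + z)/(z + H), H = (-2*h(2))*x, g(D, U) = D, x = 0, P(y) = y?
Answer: -4/125 ≈ -0.032000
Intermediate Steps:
h(A) = 2*A
H = 0 (H = -4*2*0 = -2*4*0 = -8*0 = 0)
F(z) = -4 (F(z) = -6 + (z + z)/(z + 0) = -6 + (2*z)/z = -6 + 2 = -4)
F(129)/g(125, P(-4)) = -4/125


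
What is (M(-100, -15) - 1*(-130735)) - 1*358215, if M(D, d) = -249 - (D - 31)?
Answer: -227598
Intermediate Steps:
M(D, d) = -218 - D (M(D, d) = -249 - (-31 + D) = -249 + (31 - D) = -218 - D)
(M(-100, -15) - 1*(-130735)) - 1*358215 = ((-218 - 1*(-100)) - 1*(-130735)) - 1*358215 = ((-218 + 100) + 130735) - 358215 = (-118 + 130735) - 358215 = 130617 - 358215 = -227598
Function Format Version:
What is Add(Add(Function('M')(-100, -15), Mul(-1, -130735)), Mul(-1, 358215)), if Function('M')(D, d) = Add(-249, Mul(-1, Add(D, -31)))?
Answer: -227598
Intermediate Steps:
Function('M')(D, d) = Add(-218, Mul(-1, D)) (Function('M')(D, d) = Add(-249, Mul(-1, Add(-31, D))) = Add(-249, Add(31, Mul(-1, D))) = Add(-218, Mul(-1, D)))
Add(Add(Function('M')(-100, -15), Mul(-1, -130735)), Mul(-1, 358215)) = Add(Add(Add(-218, Mul(-1, -100)), Mul(-1, -130735)), Mul(-1, 358215)) = Add(Add(Add(-218, 100), 130735), -358215) = Add(Add(-118, 130735), -358215) = Add(130617, -358215) = -227598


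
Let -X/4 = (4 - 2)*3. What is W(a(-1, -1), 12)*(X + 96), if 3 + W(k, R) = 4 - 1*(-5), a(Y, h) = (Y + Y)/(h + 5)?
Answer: 432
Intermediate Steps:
a(Y, h) = 2*Y/(5 + h) (a(Y, h) = (2*Y)/(5 + h) = 2*Y/(5 + h))
W(k, R) = 6 (W(k, R) = -3 + (4 - 1*(-5)) = -3 + (4 + 5) = -3 + 9 = 6)
X = -24 (X = -4*(4 - 2)*3 = -8*3 = -4*6 = -24)
W(a(-1, -1), 12)*(X + 96) = 6*(-24 + 96) = 6*72 = 432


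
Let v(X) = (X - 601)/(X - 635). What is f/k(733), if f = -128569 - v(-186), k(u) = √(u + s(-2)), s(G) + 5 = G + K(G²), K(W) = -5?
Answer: -105555936*√721/591941 ≈ -4788.2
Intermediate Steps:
s(G) = -10 + G (s(G) = -5 + (G - 5) = -5 + (-5 + G) = -10 + G)
v(X) = (-601 + X)/(-635 + X)
k(u) = √(-12 + u) (k(u) = √(u + (-10 - 2)) = √(u - 12) = √(-12 + u))
f = -105555936/821 (f = -128569 - (-601 - 186)/(-635 - 186) = -128569 - (-787)/(-821) = -128569 - (-1)*(-787)/821 = -128569 - 1*787/821 = -128569 - 787/821 = -105555936/821 ≈ -1.2857e+5)
f/k(733) = -105555936/(821*√(-12 + 733)) = -105555936*√721/721/821 = -105555936*√721/591941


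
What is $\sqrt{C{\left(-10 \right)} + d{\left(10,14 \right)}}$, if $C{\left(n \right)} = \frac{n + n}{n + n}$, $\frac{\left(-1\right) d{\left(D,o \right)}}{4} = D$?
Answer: $i \sqrt{39} \approx 6.245 i$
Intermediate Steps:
$d{\left(D,o \right)} = - 4 D$
$C{\left(n \right)} = 1$ ($C{\left(n \right)} = \frac{2 n}{2 n} = 2 n \frac{1}{2 n} = 1$)
$\sqrt{C{\left(-10 \right)} + d{\left(10,14 \right)}} = \sqrt{1 - 40} = \sqrt{-39} = i \sqrt{39}$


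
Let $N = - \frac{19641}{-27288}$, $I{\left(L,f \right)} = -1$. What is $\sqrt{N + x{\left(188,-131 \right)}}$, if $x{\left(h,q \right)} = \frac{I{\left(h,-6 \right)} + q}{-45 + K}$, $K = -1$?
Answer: $\frac{\sqrt{39274460934}}{104604} \approx 1.8946$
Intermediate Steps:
$x{\left(h,q \right)} = \frac{1}{46} - \frac{q}{46}$ ($x{\left(h,q \right)} = \frac{-1 + q}{-45 - 1} = \frac{-1 + q}{-46} = \left(-1 + q\right) \left(- \frac{1}{46}\right) = \frac{1}{46} - \frac{q}{46}$)
$N = \frac{6547}{9096}$ ($N = \left(-19641\right) \left(- \frac{1}{27288}\right) = \frac{6547}{9096} \approx 0.71977$)
$\sqrt{N + x{\left(188,-131 \right)}} = \sqrt{\frac{6547}{9096} + \left(\frac{1}{46} - - \frac{131}{46}\right)} = \sqrt{\frac{6547}{9096} + \left(\frac{1}{46} + \frac{131}{46}\right)} = \sqrt{\frac{6547}{9096} + \frac{66}{23}} = \sqrt{\frac{750917}{209208}} = \frac{\sqrt{39274460934}}{104604}$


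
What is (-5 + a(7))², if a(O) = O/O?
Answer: 16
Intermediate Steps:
a(O) = 1
(-5 + a(7))² = (-5 + 1)² = (-4)² = 16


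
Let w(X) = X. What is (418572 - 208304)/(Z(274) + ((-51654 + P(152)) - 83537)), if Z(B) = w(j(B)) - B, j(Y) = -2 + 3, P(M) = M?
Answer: -52567/33828 ≈ -1.5539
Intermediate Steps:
j(Y) = 1
Z(B) = 1 - B
(418572 - 208304)/(Z(274) + ((-51654 + P(152)) - 83537)) = (418572 - 208304)/((1 - 1*274) + ((-51654 + 152) - 83537)) = 210268/((1 - 274) + (-51502 - 83537)) = 210268/(-273 - 135039) = 210268/(-135312) = 210268*(-1/135312) = -52567/33828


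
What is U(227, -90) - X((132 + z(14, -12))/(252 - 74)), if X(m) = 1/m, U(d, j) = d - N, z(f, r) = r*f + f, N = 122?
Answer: 1244/11 ≈ 113.09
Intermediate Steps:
z(f, r) = f + f*r (z(f, r) = f*r + f = f + f*r)
U(d, j) = -122 + d (U(d, j) = d - 1*122 = d - 122 = -122 + d)
U(227, -90) - X((132 + z(14, -12))/(252 - 74)) = (-122 + 227) - 1/((132 + 14*(1 - 12))/(252 - 74)) = 105 - 1/((132 + 14*(-11))/178) = 105 - 1/((132 - 154)*(1/178)) = 105 - 1/((-22*1/178)) = 105 - 1/(-11/89) = 105 - 1*(-89/11) = 105 + 89/11 = 1244/11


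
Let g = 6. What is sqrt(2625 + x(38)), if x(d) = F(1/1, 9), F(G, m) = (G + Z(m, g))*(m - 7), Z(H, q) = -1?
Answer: 5*sqrt(105) ≈ 51.235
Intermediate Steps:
F(G, m) = (-1 + G)*(-7 + m) (F(G, m) = (G - 1)*(m - 7) = (-1 + G)*(-7 + m))
x(d) = 0 (x(d) = 7 - 1*9 - 7/1 + 9/1 = 7 - 9 - 7*1 + 1*9 = 7 - 9 - 7 + 9 = 0)
sqrt(2625 + x(38)) = sqrt(2625 + 0) = sqrt(2625) = 5*sqrt(105)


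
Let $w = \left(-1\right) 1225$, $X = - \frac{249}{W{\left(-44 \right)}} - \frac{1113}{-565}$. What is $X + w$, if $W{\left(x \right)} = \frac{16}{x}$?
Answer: $- \frac{1216513}{2260} \approx -538.28$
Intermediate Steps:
$X = \frac{1551987}{2260}$ ($X = - \frac{249}{16 \frac{1}{-44}} - \frac{1113}{-565} = - \frac{249}{16 \left(- \frac{1}{44}\right)} - - \frac{1113}{565} = - \frac{249}{- \frac{4}{11}} + \frac{1113}{565} = \left(-249\right) \left(- \frac{11}{4}\right) + \frac{1113}{565} = \frac{2739}{4} + \frac{1113}{565} = \frac{1551987}{2260} \approx 686.72$)
$w = -1225$
$X + w = \frac{1551987}{2260} - 1225 = - \frac{1216513}{2260}$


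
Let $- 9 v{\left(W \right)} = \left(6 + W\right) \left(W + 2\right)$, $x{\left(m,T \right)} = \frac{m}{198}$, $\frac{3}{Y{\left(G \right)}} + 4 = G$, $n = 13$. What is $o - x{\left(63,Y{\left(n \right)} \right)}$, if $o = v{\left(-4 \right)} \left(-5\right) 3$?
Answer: $- \frac{461}{66} \approx -6.9848$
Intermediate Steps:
$Y{\left(G \right)} = \frac{3}{-4 + G}$
$x{\left(m,T \right)} = \frac{m}{198}$ ($x{\left(m,T \right)} = m \frac{1}{198} = \frac{m}{198}$)
$v{\left(W \right)} = - \frac{\left(2 + W\right) \left(6 + W\right)}{9}$ ($v{\left(W \right)} = - \frac{\left(6 + W\right) \left(W + 2\right)}{9} = - \frac{\left(6 + W\right) \left(2 + W\right)}{9} = - \frac{\left(2 + W\right) \left(6 + W\right)}{9}$)
$o = - \frac{20}{3}$ ($o = \left(- \frac{4}{3} - - \frac{32}{9} - \frac{\left(-4\right)^{2}}{9}\right) \left(-5\right) 3 = \left(- \frac{4}{3} + \frac{32}{9} - \frac{16}{9}\right) \left(-5\right) 3 = \frac{4}{9} \left(-5\right) 3 = \left(- \frac{20}{9}\right) 3 = - \frac{20}{3} \approx -6.6667$)
$o - x{\left(63,Y{\left(n \right)} \right)} = - \frac{20}{3} - \frac{1}{198} \cdot 63 = - \frac{20}{3} - \frac{7}{22} = - \frac{461}{66}$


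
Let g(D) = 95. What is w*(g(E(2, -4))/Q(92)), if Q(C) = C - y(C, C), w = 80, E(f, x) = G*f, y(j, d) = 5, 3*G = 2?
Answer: 7600/87 ≈ 87.356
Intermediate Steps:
G = ⅔ (G = (⅓)*2 = ⅔ ≈ 0.66667)
E(f, x) = 2*f/3
Q(C) = -5 + C (Q(C) = C - 1*5 = C - 5 = -5 + C)
w*(g(E(2, -4))/Q(92)) = 80*(95/(-5 + 92)) = 80*(95/87) = 7600/87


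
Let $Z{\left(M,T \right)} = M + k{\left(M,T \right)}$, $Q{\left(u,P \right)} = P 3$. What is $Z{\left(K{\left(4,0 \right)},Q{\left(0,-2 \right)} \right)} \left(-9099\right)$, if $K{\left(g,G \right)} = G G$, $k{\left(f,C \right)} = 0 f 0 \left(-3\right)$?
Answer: $0$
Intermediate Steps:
$k{\left(f,C \right)} = 0$ ($k{\left(f,C \right)} = 0 \cdot 0 \left(-3\right) = 0 \cdot 0 = 0$)
$Q{\left(u,P \right)} = 3 P$
$K{\left(g,G \right)} = G^{2}$
$Z{\left(M,T \right)} = M$ ($Z{\left(M,T \right)} = M + 0 = M$)
$Z{\left(K{\left(4,0 \right)},Q{\left(0,-2 \right)} \right)} \left(-9099\right) = 0^{2} \left(-9099\right) = 0 \left(-9099\right) = 0$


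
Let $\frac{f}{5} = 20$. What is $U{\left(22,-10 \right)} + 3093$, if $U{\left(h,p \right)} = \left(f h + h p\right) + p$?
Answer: $5063$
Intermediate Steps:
$f = 100$ ($f = 5 \cdot 20 = 100$)
$U{\left(h,p \right)} = p + 100 h + h p$ ($U{\left(h,p \right)} = \left(100 h + h p\right) + p = p + 100 h + h p$)
$U{\left(22,-10 \right)} + 3093 = \left(-10 + 100 \cdot 22 + 22 \left(-10\right)\right) + 3093 = \left(-10 + 2200 - 220\right) + 3093 = 1970 + 3093 = 5063$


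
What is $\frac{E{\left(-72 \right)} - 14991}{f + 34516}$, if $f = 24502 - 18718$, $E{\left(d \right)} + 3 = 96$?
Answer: $- \frac{573}{1550} \approx -0.36968$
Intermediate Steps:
$E{\left(d \right)} = 93$ ($E{\left(d \right)} = -3 + 96 = 93$)
$f = 5784$ ($f = 24502 - 18718 = 5784$)
$\frac{E{\left(-72 \right)} - 14991}{f + 34516} = \frac{93 - 14991}{5784 + 34516} = - \frac{14898}{40300} = \left(-14898\right) \frac{1}{40300} = - \frac{573}{1550}$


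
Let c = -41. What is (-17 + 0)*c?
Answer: 697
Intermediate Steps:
(-17 + 0)*c = (-17 + 0)*(-41) = -17*(-41) = 697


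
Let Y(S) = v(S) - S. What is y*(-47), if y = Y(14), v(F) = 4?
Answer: 470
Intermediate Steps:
Y(S) = 4 - S
y = -10 (y = 4 - 1*14 = 4 - 14 = -10)
y*(-47) = -10*(-47) = 470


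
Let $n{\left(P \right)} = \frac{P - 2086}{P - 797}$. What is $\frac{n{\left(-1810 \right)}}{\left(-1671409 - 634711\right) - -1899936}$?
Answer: $- \frac{487}{132365211} \approx -3.6792 \cdot 10^{-6}$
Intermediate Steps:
$n{\left(P \right)} = \frac{-2086 + P}{-797 + P}$
$\frac{n{\left(-1810 \right)}}{\left(-1671409 - 634711\right) - -1899936} = \frac{\frac{1}{-797 - 1810} \left(-2086 - 1810\right)}{\left(-1671409 - 634711\right) - -1899936} = \frac{\frac{1}{-2607} \left(-3896\right)}{-2306120 + 1899936} = \frac{\left(- \frac{1}{2607}\right) \left(-3896\right)}{-406184} = \frac{3896}{2607} \left(- \frac{1}{406184}\right) = - \frac{487}{132365211}$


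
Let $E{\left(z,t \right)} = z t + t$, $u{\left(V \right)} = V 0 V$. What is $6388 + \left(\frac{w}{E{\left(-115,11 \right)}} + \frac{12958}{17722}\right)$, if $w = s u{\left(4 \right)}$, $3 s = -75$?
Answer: $\frac{56610547}{8861} \approx 6388.7$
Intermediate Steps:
$u{\left(V \right)} = 0$ ($u{\left(V \right)} = 0 V = 0$)
$s = -25$ ($s = \frac{1}{3} \left(-75\right) = -25$)
$E{\left(z,t \right)} = t + t z$ ($E{\left(z,t \right)} = t z + t = t + t z$)
$w = 0$ ($w = \left(-25\right) 0 = 0$)
$6388 + \left(\frac{w}{E{\left(-115,11 \right)}} + \frac{12958}{17722}\right) = 6388 + \left(\frac{0}{11 \left(1 - 115\right)} + \frac{12958}{17722}\right) = 6388 + \left(\frac{0}{11 \left(-114\right)} + 12958 \cdot \frac{1}{17722}\right) = 6388 + \left(\frac{0}{-1254} + \frac{6479}{8861}\right) = 6388 + \left(0 \left(- \frac{1}{1254}\right) + \frac{6479}{8861}\right) = 6388 + \left(0 + \frac{6479}{8861}\right) = 6388 + \frac{6479}{8861} = \frac{56610547}{8861}$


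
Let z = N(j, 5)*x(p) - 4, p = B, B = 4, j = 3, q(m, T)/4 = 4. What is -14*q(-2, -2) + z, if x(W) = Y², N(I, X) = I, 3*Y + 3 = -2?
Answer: -659/3 ≈ -219.67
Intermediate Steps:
Y = -5/3 (Y = -1 + (⅓)*(-2) = -1 - ⅔ = -5/3 ≈ -1.6667)
q(m, T) = 16 (q(m, T) = 4*4 = 16)
p = 4
x(W) = 25/9 (x(W) = (-5/3)² = 25/9)
z = 13/3 (z = 3*(25/9) - 4 = 25/3 - 4 = 13/3 ≈ 4.3333)
-14*q(-2, -2) + z = -14*16 + 13/3 = -224 + 13/3 = -659/3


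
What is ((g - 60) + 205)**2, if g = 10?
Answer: 24025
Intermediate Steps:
((g - 60) + 205)**2 = ((10 - 60) + 205)**2 = (-50 + 205)**2 = 155**2 = 24025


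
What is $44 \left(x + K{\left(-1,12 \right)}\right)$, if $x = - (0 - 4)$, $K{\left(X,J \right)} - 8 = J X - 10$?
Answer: $-440$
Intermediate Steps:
$K{\left(X,J \right)} = -2 + J X$ ($K{\left(X,J \right)} = 8 + \left(J X - 10\right) = 8 + \left(-10 + J X\right) = -2 + J X$)
$x = 4$ ($x = \left(-1\right) \left(-4\right) = 4$)
$44 \left(x + K{\left(-1,12 \right)}\right) = 44 \left(4 + \left(-2 + 12 \left(-1\right)\right)\right) = 44 \left(4 - 14\right) = 44 \left(-10\right) = -440$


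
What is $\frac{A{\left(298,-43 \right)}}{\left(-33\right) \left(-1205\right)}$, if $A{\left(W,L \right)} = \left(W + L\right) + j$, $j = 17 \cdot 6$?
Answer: $\frac{119}{13255} \approx 0.0089777$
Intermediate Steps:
$j = 102$
$A{\left(W,L \right)} = 102 + L + W$ ($A{\left(W,L \right)} = \left(W + L\right) + 102 = \left(L + W\right) + 102 = 102 + L + W$)
$\frac{A{\left(298,-43 \right)}}{\left(-33\right) \left(-1205\right)} = \frac{102 - 43 + 298}{\left(-33\right) \left(-1205\right)} = \frac{357}{39765} = 357 \cdot \frac{1}{39765} = \frac{119}{13255}$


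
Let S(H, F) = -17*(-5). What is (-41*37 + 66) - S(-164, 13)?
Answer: -1536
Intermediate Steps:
S(H, F) = 85
(-41*37 + 66) - S(-164, 13) = (-41*37 + 66) - 1*85 = (-1517 + 66) - 85 = -1451 - 85 = -1536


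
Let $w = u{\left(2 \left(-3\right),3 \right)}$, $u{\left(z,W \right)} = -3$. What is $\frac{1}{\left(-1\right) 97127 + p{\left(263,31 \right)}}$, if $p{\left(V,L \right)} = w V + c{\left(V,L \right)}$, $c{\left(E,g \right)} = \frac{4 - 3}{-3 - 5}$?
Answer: $- \frac{8}{783329} \approx -1.0213 \cdot 10^{-5}$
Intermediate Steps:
$w = -3$
$c{\left(E,g \right)} = - \frac{1}{8}$ ($c{\left(E,g \right)} = 1 \frac{1}{-8} = 1 \left(- \frac{1}{8}\right) = - \frac{1}{8}$)
$p{\left(V,L \right)} = - \frac{1}{8} - 3 V$ ($p{\left(V,L \right)} = - 3 V - \frac{1}{8} = - \frac{1}{8} - 3 V$)
$\frac{1}{\left(-1\right) 97127 + p{\left(263,31 \right)}} = \frac{1}{\left(-1\right) 97127 - \frac{6313}{8}} = \frac{1}{-97127 - \frac{6313}{8}} = \frac{1}{- \frac{783329}{8}} = - \frac{8}{783329}$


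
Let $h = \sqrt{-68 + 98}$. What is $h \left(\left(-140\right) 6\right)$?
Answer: $- 840 \sqrt{30} \approx -4600.9$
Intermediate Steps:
$h = \sqrt{30} \approx 5.4772$
$h \left(\left(-140\right) 6\right) = \sqrt{30} \left(\left(-140\right) 6\right) = \sqrt{30} \left(-840\right) = - 840 \sqrt{30}$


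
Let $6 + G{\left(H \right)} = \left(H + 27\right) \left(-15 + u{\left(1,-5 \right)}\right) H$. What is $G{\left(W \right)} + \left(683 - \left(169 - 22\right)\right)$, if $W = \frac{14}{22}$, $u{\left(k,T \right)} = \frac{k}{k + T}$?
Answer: $\frac{31678}{121} \approx 261.8$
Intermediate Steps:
$u{\left(k,T \right)} = \frac{k}{T + k}$
$W = \frac{7}{11}$ ($W = 14 \cdot \frac{1}{22} = \frac{7}{11} \approx 0.63636$)
$G{\left(H \right)} = -6 + H \left(- \frac{1647}{4} - \frac{61 H}{4}\right)$ ($G{\left(H \right)} = -6 + \left(H + 27\right) \left(-15 + 1 \frac{1}{-5 + 1}\right) H = -6 + \left(27 + H\right) \left(-15 + 1 \frac{1}{-4}\right) H = -6 + \left(27 + H\right) \left(-15 + 1 \left(- \frac{1}{4}\right)\right) H = -6 + \left(27 + H\right) \left(-15 - \frac{1}{4}\right) H = -6 + \left(27 + H\right) \left(- \frac{61}{4}\right) H = -6 + \left(- \frac{1647}{4} - \frac{61 H}{4}\right) H = -6 + H \left(- \frac{1647}{4} - \frac{61 H}{4}\right)$)
$G{\left(W \right)} + \left(683 - \left(169 - 22\right)\right) = \left(-6 - \frac{11529}{44} - \frac{61 \left(\frac{7}{11}\right)^{2}}{4}\right) + \left(683 - \left(169 - 22\right)\right) = \left(-6 - \frac{11529}{44} - \frac{2989}{484}\right) + \left(683 - 147\right) = - \frac{33178}{121} + 536 = \frac{31678}{121}$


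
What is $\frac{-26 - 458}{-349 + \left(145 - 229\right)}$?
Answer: $\frac{484}{433} \approx 1.1178$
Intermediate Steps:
$\frac{-26 - 458}{-349 + \left(145 - 229\right)} = - \frac{484}{-349 + \left(145 - 229\right)} = - \frac{484}{-349 - 84} = - \frac{484}{-433} = \left(-484\right) \left(- \frac{1}{433}\right) = \frac{484}{433}$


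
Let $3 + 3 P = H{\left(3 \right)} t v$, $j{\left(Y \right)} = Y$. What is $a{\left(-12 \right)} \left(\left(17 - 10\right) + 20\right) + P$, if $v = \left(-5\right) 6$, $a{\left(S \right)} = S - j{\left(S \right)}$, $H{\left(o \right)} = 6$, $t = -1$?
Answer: $59$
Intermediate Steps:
$a{\left(S \right)} = 0$ ($a{\left(S \right)} = S - S = 0$)
$v = -30$
$P = 59$ ($P = -1 + \frac{6 \left(-1\right) \left(-30\right)}{3} = -1 + \frac{\left(-6\right) \left(-30\right)}{3} = -1 + \frac{1}{3} \cdot 180 = -1 + 60 = 59$)
$a{\left(-12 \right)} \left(\left(17 - 10\right) + 20\right) + P = 0 \left(\left(17 - 10\right) + 20\right) + 59 = 0 \left(7 + 20\right) + 59 = 0 \cdot 27 + 59 = 0 + 59 = 59$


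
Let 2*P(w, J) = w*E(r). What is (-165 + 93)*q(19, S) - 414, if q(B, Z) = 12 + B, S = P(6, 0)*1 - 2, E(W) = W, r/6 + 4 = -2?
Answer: -2646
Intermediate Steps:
r = -36 (r = -24 + 6*(-2) = -24 - 12 = -36)
P(w, J) = -18*w (P(w, J) = (w*(-36))/2 = (-36*w)/2 = -18*w)
S = -110 (S = -18*6*1 - 2 = -108*1 - 2 = -108 - 2 = -110)
(-165 + 93)*q(19, S) - 414 = (-165 + 93)*(12 + 19) - 414 = -72*31 - 414 = -2232 - 414 = -2646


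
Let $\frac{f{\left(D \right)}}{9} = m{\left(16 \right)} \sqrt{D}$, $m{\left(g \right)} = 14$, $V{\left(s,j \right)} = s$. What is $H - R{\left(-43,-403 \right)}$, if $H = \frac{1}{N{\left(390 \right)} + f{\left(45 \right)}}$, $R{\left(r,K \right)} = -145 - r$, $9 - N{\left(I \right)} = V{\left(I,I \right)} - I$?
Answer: $\frac{8095841}{79371} + \frac{14 \sqrt{5}}{26457} \approx 102.0$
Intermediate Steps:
$N{\left(I \right)} = 9$ ($N{\left(I \right)} = 9 - \left(I - I\right) = 9 - 0 = 9 + 0 = 9$)
$f{\left(D \right)} = 126 \sqrt{D}$ ($f{\left(D \right)} = 9 \cdot 14 \sqrt{D} = 126 \sqrt{D}$)
$H = \frac{1}{9 + 378 \sqrt{5}}$ ($H = \frac{1}{9 + 126 \sqrt{45}} = \frac{1}{9 + 126 \cdot 3 \sqrt{5}} = \frac{1}{9 + 378 \sqrt{5}} \approx 0.0011706$)
$H - R{\left(-43,-403 \right)} = \left(- \frac{1}{79371} + \frac{14 \sqrt{5}}{26457}\right) - \left(-145 - -43\right) = \left(- \frac{1}{79371} + \frac{14 \sqrt{5}}{26457}\right) - \left(-145 + 43\right) = \left(- \frac{1}{79371} + \frac{14 \sqrt{5}}{26457}\right) - -102 = \left(- \frac{1}{79371} + \frac{14 \sqrt{5}}{26457}\right) + 102 = \frac{8095841}{79371} + \frac{14 \sqrt{5}}{26457}$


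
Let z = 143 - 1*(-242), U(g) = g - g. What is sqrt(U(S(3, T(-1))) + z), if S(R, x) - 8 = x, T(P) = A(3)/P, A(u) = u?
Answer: sqrt(385) ≈ 19.621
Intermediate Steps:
T(P) = 3/P
S(R, x) = 8 + x
U(g) = 0
z = 385 (z = 143 + 242 = 385)
sqrt(U(S(3, T(-1))) + z) = sqrt(0 + 385) = sqrt(385)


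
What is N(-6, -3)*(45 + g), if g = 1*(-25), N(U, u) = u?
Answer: -60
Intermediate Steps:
g = -25
N(-6, -3)*(45 + g) = -3*(45 - 25) = -3*20 = -60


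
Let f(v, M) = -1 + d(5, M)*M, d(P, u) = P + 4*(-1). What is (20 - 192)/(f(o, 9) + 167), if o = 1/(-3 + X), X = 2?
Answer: -172/175 ≈ -0.98286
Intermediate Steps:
o = -1 (o = 1/(-3 + 2) = 1/(-1) = -1)
d(P, u) = -4 + P (d(P, u) = P - 4 = -4 + P)
f(v, M) = -1 + M (f(v, M) = -1 + (-4 + 5)*M = -1 + 1*M = -1 + M)
(20 - 192)/(f(o, 9) + 167) = (20 - 192)/((-1 + 9) + 167) = -172/(8 + 167) = -172/175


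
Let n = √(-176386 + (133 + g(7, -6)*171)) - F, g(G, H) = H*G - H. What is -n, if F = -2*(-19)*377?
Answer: 14326 - I*√182409 ≈ 14326.0 - 427.09*I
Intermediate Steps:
g(G, H) = -H + G*H (g(G, H) = G*H - H = -H + G*H)
F = 14326 (F = 38*377 = 14326)
n = -14326 + I*√182409 (n = √(-176386 + (133 - 6*(-1 + 7)*171)) - 1*14326 = √(-176386 + (133 - 6*6*171)) - 14326 = √(-176386 + (133 - 36*171)) - 14326 = √(-176386 + (133 - 6156)) - 14326 = √(-176386 - 6023) - 14326 = √(-182409) - 14326 = I*√182409 - 14326 = -14326 + I*√182409 ≈ -14326.0 + 427.09*I)
-n = -(-14326 + I*√182409) = 14326 - I*√182409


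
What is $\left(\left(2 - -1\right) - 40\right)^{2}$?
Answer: $1369$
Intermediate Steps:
$\left(\left(2 - -1\right) - 40\right)^{2} = \left(\left(2 + 1\right) - 40\right)^{2} = \left(3 - 40\right)^{2} = \left(-37\right)^{2} = 1369$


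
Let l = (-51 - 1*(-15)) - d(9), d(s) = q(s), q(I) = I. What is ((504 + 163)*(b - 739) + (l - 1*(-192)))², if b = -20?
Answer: 256143283236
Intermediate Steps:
d(s) = s
l = -45 (l = (-51 - 1*(-15)) - 1*9 = (-51 + 15) - 9 = -36 - 9 = -45)
((504 + 163)*(b - 739) + (l - 1*(-192)))² = ((504 + 163)*(-20 - 739) + (-45 - 1*(-192)))² = (667*(-759) + (-45 + 192))² = (-506253 + 147)² = (-506106)² = 256143283236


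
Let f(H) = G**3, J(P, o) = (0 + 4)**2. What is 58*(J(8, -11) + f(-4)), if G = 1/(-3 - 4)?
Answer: 318246/343 ≈ 927.83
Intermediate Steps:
J(P, o) = 16 (J(P, o) = 4**2 = 16)
G = -1/7 (G = 1/(-7) = -1/7 ≈ -0.14286)
f(H) = -1/343 (f(H) = (-1/7)**3 = -1/343)
58*(J(8, -11) + f(-4)) = 58*(16 - 1/343) = 58*(5487/343) = 318246/343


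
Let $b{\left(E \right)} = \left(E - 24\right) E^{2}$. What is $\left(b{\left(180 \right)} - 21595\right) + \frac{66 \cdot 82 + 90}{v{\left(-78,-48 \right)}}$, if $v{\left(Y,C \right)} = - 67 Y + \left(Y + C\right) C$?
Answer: $\frac{9456641512}{1879} \approx 5.0328 \cdot 10^{6}$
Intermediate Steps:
$v{\left(Y,C \right)} = - 67 Y + C \left(C + Y\right)$ ($v{\left(Y,C \right)} = - 67 Y + \left(C + Y\right) C = - 67 Y + C \left(C + Y\right)$)
$b{\left(E \right)} = E^{2} \left(-24 + E\right)$ ($b{\left(E \right)} = \left(-24 + E\right) E^{2} = E^{2} \left(-24 + E\right)$)
$\left(b{\left(180 \right)} - 21595\right) + \frac{66 \cdot 82 + 90}{v{\left(-78,-48 \right)}} = \left(180^{2} \left(-24 + 180\right) - 21595\right) + \frac{66 \cdot 82 + 90}{\left(-48\right)^{2} - -5226 - -3744} = \left(32400 \cdot 156 - 21595\right) + \frac{5412 + 90}{2304 + 5226 + 3744} = \left(5054400 - 21595\right) + \frac{5502}{11274} = 5032805 + 5502 \cdot \frac{1}{11274} = 5032805 + \frac{917}{1879} = \frac{9456641512}{1879}$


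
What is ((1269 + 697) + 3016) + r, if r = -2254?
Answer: 2728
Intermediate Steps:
((1269 + 697) + 3016) + r = ((1269 + 697) + 3016) - 2254 = (1966 + 3016) - 2254 = 4982 - 2254 = 2728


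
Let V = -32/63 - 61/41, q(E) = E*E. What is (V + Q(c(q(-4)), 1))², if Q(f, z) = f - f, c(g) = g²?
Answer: 26574025/6671889 ≈ 3.9830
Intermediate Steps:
q(E) = E²
Q(f, z) = 0
V = -5155/2583 (V = -32*1/63 - 61*1/41 = -32/63 - 61/41 = -5155/2583 ≈ -1.9957)
(V + Q(c(q(-4)), 1))² = (-5155/2583 + 0)² = (-5155/2583)² = 26574025/6671889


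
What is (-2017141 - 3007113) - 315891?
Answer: -5340145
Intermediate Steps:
(-2017141 - 3007113) - 315891 = -5024254 - 315891 = -5340145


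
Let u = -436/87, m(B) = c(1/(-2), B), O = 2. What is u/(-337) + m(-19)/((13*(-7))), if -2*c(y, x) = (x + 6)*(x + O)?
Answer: 504527/410466 ≈ 1.2292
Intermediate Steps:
c(y, x) = -(2 + x)*(6 + x)/2 (c(y, x) = -(x + 6)*(x + 2)/2 = -(6 + x)*(2 + x)/2 = -(2 + x)*(6 + x)/2)
m(B) = -6 - 4*B - B**2/2
u = -436/87 (u = -436*1/87 = -436/87 ≈ -5.0115)
u/(-337) + m(-19)/((13*(-7))) = -436/87/(-337) + (-6 - 4*(-19) - 1/2*(-19)**2)/((13*(-7))) = -436/87*(-1/337) + (-6 + 76 - 1/2*361)/(-91) = 436/29319 + (-6 + 76 - 361/2)*(-1/91) = 436/29319 - 221/2*(-1/91) = 436/29319 + 17/14 = 504527/410466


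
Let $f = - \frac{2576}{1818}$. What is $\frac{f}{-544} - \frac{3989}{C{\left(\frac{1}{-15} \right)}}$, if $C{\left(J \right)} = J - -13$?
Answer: $- \frac{1849244893}{5995764} \approx -308.43$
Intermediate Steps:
$C{\left(J \right)} = 13 + J$ ($C{\left(J \right)} = J + 13 = 13 + J$)
$f = - \frac{1288}{909}$ ($f = \left(-2576\right) \frac{1}{1818} = - \frac{1288}{909} \approx -1.4169$)
$\frac{f}{-544} - \frac{3989}{C{\left(\frac{1}{-15} \right)}} = - \frac{1288}{909 \left(-544\right)} - \frac{3989}{13 + \frac{1}{-15}} = \left(- \frac{1288}{909}\right) \left(- \frac{1}{544}\right) - \frac{3989}{13 - \frac{1}{15}} = \frac{161}{61812} - \frac{3989}{\frac{194}{15}} = \frac{161}{61812} - \frac{59835}{194} = - \frac{1849244893}{5995764}$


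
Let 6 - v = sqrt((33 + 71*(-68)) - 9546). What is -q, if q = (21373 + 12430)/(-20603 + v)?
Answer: 9042083/5509750 - 439*I*sqrt(14341)/5509750 ≈ 1.6411 - 0.0095416*I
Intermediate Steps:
v = 6 - I*sqrt(14341) (v = 6 - sqrt((33 + 71*(-68)) - 9546) = 6 - sqrt((33 - 4828) - 9546) = 6 - sqrt(-4795 - 9546) = 6 - sqrt(-14341) = 6 - I*sqrt(14341) ≈ 6.0 - 119.75*I)
q = 33803/(-20597 - I*sqrt(14341)) (q = (21373 + 12430)/(-20603 + (6 - I*sqrt(14341))) = 33803/(-20597 - I*sqrt(14341)) ≈ -1.6411 + 0.0095416*I)
-q = -(-9042083/5509750 + 439*I*sqrt(14341)/5509750) = 9042083/5509750 - 439*I*sqrt(14341)/5509750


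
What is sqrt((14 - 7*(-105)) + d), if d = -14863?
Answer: I*sqrt(14114) ≈ 118.8*I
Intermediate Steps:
sqrt((14 - 7*(-105)) + d) = sqrt((14 - 7*(-105)) - 14863) = sqrt((14 + 735) - 14863) = sqrt(749 - 14863) = sqrt(-14114) = I*sqrt(14114)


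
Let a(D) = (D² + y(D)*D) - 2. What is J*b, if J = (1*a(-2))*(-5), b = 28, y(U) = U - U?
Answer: -280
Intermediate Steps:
y(U) = 0
a(D) = -2 + D² (a(D) = (D² + 0*D) - 2 = (D² + 0) - 2 = D² - 2 = -2 + D²)
J = -10 (J = (1*(-2 + (-2)²))*(-5) = (1*(-2 + 4))*(-5) = (1*2)*(-5) = 2*(-5) = -10)
J*b = -10*28 = -280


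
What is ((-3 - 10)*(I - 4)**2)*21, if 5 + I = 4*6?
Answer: -61425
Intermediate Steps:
I = 19 (I = -5 + 4*6 = -5 + 24 = 19)
((-3 - 10)*(I - 4)**2)*21 = ((-3 - 10)*(19 - 4)**2)*21 = -13*15**2*21 = -13*225*21 = -2925*21 = -61425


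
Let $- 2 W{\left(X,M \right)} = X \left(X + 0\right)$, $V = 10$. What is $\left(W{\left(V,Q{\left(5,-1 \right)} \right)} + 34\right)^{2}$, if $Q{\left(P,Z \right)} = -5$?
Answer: $256$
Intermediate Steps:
$W{\left(X,M \right)} = - \frac{X^{2}}{2}$ ($W{\left(X,M \right)} = - \frac{X \left(X + 0\right)}{2} = - \frac{X X}{2} = - \frac{X^{2}}{2}$)
$\left(W{\left(V,Q{\left(5,-1 \right)} \right)} + 34\right)^{2} = \left(- \frac{10^{2}}{2} + 34\right)^{2} = \left(\left(- \frac{1}{2}\right) 100 + 34\right)^{2} = \left(-50 + 34\right)^{2} = \left(-16\right)^{2} = 256$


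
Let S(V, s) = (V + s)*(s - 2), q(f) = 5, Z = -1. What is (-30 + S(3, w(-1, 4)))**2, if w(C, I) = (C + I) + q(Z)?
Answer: 1296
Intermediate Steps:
w(C, I) = 5 + C + I (w(C, I) = (C + I) + 5 = 5 + C + I)
S(V, s) = (-2 + s)*(V + s) (S(V, s) = (V + s)*(-2 + s) = (-2 + s)*(V + s))
(-30 + S(3, w(-1, 4)))**2 = (-30 + ((5 - 1 + 4)**2 - 2*3 - 2*(5 - 1 + 4) + 3*(5 - 1 + 4)))**2 = (-30 + (8**2 - 6 - 2*8 + 3*8))**2 = (-30 + (64 - 6 - 16 + 24))**2 = (-30 + 66)**2 = 36**2 = 1296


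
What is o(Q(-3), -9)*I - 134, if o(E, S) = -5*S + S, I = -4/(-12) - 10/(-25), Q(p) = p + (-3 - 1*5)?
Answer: -538/5 ≈ -107.60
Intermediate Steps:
Q(p) = -8 + p (Q(p) = p + (-3 - 5) = p - 8 = -8 + p)
I = 11/15 (I = -4*(-1/12) - 10*(-1/25) = 1/3 + 2/5 = 11/15 ≈ 0.73333)
o(E, S) = -4*S
o(Q(-3), -9)*I - 134 = -4*(-9)*(11/15) - 134 = 36*(11/15) - 134 = 132/5 - 134 = -538/5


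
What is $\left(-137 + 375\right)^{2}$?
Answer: $56644$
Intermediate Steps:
$\left(-137 + 375\right)^{2} = 238^{2} = 56644$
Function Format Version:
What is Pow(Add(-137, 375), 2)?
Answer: 56644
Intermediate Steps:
Pow(Add(-137, 375), 2) = Pow(238, 2) = 56644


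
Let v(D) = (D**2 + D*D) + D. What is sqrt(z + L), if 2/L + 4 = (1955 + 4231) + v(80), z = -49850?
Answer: I*sqrt(503152449591)/3177 ≈ 223.27*I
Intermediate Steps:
v(D) = D + 2*D**2 (v(D) = (D**2 + D**2) + D = 2*D**2 + D = D + 2*D**2)
L = 1/9531 (L = 2/(-4 + ((1955 + 4231) + 80*(1 + 2*80))) = 2/(-4 + (6186 + 80*(1 + 160))) = 2/(-4 + (6186 + 80*161)) = 2/(-4 + (6186 + 12880)) = 2/(-4 + 19066) = 2/19062 = 2*(1/19062) = 1/9531 ≈ 0.00010492)
sqrt(z + L) = sqrt(-49850 + 1/9531) = sqrt(-475120349/9531) = I*sqrt(503152449591)/3177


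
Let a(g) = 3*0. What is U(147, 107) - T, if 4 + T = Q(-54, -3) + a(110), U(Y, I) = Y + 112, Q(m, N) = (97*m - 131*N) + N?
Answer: 5111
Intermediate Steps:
a(g) = 0
Q(m, N) = -130*N + 97*m (Q(m, N) = (-131*N + 97*m) + N = -130*N + 97*m)
U(Y, I) = 112 + Y
T = -4852 (T = -4 + ((-130*(-3) + 97*(-54)) + 0) = -4 + ((390 - 5238) + 0) = -4 + (-4848 + 0) = -4 - 4848 = -4852)
U(147, 107) - T = (112 + 147) - 1*(-4852) = 259 + 4852 = 5111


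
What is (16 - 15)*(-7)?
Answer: -7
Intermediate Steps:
(16 - 15)*(-7) = 1*(-7) = -7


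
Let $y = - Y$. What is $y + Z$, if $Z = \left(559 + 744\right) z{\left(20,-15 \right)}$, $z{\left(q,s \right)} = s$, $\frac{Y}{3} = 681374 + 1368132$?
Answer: $-6168063$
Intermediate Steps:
$Y = 6148518$ ($Y = 3 \left(681374 + 1368132\right) = 3 \cdot 2049506 = 6148518$)
$Z = -19545$ ($Z = \left(559 + 744\right) \left(-15\right) = 1303 \left(-15\right) = -19545$)
$y = -6148518$ ($y = \left(-1\right) 6148518 = -6148518$)
$y + Z = -6148518 - 19545 = -6168063$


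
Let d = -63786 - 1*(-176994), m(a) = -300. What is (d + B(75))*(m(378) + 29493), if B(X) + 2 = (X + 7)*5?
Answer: 3316791888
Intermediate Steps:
B(X) = 33 + 5*X (B(X) = -2 + (X + 7)*5 = -2 + (7 + X)*5 = -2 + (35 + 5*X) = 33 + 5*X)
d = 113208 (d = -63786 + 176994 = 113208)
(d + B(75))*(m(378) + 29493) = (113208 + (33 + 5*75))*(-300 + 29493) = (113208 + (33 + 375))*29193 = (113208 + 408)*29193 = 113616*29193 = 3316791888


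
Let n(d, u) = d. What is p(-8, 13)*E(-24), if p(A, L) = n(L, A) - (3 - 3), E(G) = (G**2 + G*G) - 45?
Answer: 14391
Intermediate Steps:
E(G) = -45 + 2*G**2 (E(G) = (G**2 + G**2) - 45 = 2*G**2 - 45 = -45 + 2*G**2)
p(A, L) = L (p(A, L) = L - (3 - 3) = L - 1*0 = L + 0 = L)
p(-8, 13)*E(-24) = 13*(-45 + 2*(-24)**2) = 13*(-45 + 2*576) = 13*(-45 + 1152) = 13*1107 = 14391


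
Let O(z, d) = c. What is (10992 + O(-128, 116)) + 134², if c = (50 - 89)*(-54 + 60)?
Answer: 28714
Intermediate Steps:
c = -234 (c = -39*6 = -234)
O(z, d) = -234
(10992 + O(-128, 116)) + 134² = (10992 - 234) + 134² = 10758 + 17956 = 28714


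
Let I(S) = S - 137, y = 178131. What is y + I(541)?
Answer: 178535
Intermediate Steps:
I(S) = -137 + S
y + I(541) = 178131 + (-137 + 541) = 178131 + 404 = 178535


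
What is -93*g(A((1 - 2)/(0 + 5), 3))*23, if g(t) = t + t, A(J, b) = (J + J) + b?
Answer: -55614/5 ≈ -11123.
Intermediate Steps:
A(J, b) = b + 2*J (A(J, b) = 2*J + b = b + 2*J)
g(t) = 2*t
-93*g(A((1 - 2)/(0 + 5), 3))*23 = -186*(3 + 2*((1 - 2)/(0 + 5)))*23 = -186*(3 + 2*(-1/5))*23 = -186*(3 - 2/5)*23 = -186*13/5*23 = -93*26/5*23 = -2418/5*23 = -55614/5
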